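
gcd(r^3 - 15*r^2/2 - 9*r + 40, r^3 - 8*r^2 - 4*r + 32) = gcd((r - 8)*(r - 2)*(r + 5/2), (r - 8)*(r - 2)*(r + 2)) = r^2 - 10*r + 16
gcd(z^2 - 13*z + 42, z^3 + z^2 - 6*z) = 1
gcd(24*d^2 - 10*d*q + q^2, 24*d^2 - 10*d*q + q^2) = 24*d^2 - 10*d*q + q^2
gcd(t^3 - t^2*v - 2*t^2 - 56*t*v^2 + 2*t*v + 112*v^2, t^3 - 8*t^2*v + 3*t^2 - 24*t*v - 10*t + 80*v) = t^2 - 8*t*v - 2*t + 16*v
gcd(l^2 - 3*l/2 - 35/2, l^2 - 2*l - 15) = l - 5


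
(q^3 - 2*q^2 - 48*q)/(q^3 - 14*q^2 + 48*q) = (q + 6)/(q - 6)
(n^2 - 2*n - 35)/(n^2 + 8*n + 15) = (n - 7)/(n + 3)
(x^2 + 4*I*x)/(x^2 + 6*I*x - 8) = x/(x + 2*I)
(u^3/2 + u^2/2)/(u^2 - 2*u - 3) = u^2/(2*(u - 3))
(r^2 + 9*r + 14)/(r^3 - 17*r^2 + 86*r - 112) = (r^2 + 9*r + 14)/(r^3 - 17*r^2 + 86*r - 112)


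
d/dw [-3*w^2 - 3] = -6*w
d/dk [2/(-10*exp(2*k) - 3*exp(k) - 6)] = (40*exp(k) + 6)*exp(k)/(10*exp(2*k) + 3*exp(k) + 6)^2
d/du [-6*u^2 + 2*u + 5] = 2 - 12*u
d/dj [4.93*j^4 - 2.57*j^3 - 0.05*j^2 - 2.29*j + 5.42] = 19.72*j^3 - 7.71*j^2 - 0.1*j - 2.29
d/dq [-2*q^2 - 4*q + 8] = -4*q - 4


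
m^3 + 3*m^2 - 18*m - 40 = (m - 4)*(m + 2)*(m + 5)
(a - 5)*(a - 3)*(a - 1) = a^3 - 9*a^2 + 23*a - 15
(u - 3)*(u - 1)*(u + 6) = u^3 + 2*u^2 - 21*u + 18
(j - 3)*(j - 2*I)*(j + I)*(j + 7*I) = j^4 - 3*j^3 + 6*I*j^3 + 9*j^2 - 18*I*j^2 - 27*j + 14*I*j - 42*I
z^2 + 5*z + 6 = (z + 2)*(z + 3)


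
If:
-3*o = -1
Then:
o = 1/3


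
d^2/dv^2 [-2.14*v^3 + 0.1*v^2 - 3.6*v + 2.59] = 0.2 - 12.84*v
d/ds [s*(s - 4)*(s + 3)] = 3*s^2 - 2*s - 12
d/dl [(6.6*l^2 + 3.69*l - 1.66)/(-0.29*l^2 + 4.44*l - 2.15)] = (30.3741*l^2 - 29.3428*l - 0.563099999999999)/(0.0841*l^4 - 2.5752*l^3 + 20.9606*l^2 - 19.092*l + 4.6225)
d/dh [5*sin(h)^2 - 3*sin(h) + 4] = (10*sin(h) - 3)*cos(h)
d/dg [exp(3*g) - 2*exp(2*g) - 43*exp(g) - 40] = (3*exp(2*g) - 4*exp(g) - 43)*exp(g)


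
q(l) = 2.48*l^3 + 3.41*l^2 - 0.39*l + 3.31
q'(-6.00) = 226.53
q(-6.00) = -407.27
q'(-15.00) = 1571.31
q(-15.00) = -7593.59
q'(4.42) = 175.11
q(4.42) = 282.36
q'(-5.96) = 223.24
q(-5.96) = -398.27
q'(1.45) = 25.14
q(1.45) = 17.47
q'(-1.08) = 0.92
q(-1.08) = 4.58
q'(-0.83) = -0.93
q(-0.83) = 4.56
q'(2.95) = 84.48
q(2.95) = 95.50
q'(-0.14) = -1.20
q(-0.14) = 3.42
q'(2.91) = 82.46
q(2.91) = 92.16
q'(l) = 7.44*l^2 + 6.82*l - 0.39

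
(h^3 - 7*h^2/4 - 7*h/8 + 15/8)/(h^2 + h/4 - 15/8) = (2*h^2 - h - 3)/(2*h + 3)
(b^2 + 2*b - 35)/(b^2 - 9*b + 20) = (b + 7)/(b - 4)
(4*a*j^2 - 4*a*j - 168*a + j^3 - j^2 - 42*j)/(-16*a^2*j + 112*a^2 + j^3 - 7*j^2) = (-j - 6)/(4*a - j)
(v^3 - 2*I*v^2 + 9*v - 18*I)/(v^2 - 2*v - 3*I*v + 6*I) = (v^2 + I*v + 6)/(v - 2)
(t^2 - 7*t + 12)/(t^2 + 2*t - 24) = (t - 3)/(t + 6)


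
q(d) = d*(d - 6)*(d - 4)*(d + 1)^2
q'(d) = d*(d - 6)*(d - 4)*(2*d + 2) + d*(d - 6)*(d + 1)^2 + d*(d - 4)*(d + 1)^2 + (d - 6)*(d - 4)*(d + 1)^2 = 5*d^4 - 32*d^3 + 15*d^2 + 76*d + 24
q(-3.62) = -1821.55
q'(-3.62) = 2322.09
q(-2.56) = -349.84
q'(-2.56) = 679.36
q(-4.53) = -5070.20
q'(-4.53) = 5067.78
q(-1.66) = -31.35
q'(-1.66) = 123.52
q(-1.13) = -0.70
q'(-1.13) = 11.60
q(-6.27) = -21943.39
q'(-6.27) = 15752.43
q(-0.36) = -4.09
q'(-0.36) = 0.16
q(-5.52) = -12368.17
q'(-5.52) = 10086.05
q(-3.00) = -756.00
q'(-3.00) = 1200.00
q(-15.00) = -1173060.00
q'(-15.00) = 363384.00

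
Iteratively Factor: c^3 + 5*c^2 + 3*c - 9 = (c - 1)*(c^2 + 6*c + 9) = (c - 1)*(c + 3)*(c + 3)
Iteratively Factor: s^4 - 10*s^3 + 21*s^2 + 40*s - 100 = (s - 2)*(s^3 - 8*s^2 + 5*s + 50) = (s - 2)*(s + 2)*(s^2 - 10*s + 25) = (s - 5)*(s - 2)*(s + 2)*(s - 5)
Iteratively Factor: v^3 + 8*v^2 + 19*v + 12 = (v + 4)*(v^2 + 4*v + 3) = (v + 1)*(v + 4)*(v + 3)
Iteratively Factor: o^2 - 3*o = (o - 3)*(o)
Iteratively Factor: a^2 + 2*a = (a)*(a + 2)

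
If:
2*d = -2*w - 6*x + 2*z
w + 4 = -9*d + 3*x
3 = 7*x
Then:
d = -z/8 - 5/28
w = 9*z/8 - 31/28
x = 3/7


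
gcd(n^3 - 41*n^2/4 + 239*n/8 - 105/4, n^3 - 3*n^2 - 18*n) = n - 6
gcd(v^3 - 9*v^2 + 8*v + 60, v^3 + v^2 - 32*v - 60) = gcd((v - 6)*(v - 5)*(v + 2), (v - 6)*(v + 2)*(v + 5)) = v^2 - 4*v - 12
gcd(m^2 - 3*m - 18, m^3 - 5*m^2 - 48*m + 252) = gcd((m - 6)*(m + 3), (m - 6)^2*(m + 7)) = m - 6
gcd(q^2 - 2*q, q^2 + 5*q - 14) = q - 2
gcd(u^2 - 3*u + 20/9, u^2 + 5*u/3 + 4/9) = 1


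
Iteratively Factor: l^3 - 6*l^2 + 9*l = (l)*(l^2 - 6*l + 9) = l*(l - 3)*(l - 3)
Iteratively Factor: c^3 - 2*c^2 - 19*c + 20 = (c - 1)*(c^2 - c - 20) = (c - 1)*(c + 4)*(c - 5)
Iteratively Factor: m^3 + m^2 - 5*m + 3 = (m - 1)*(m^2 + 2*m - 3) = (m - 1)^2*(m + 3)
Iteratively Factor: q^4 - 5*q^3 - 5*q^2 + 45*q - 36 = (q - 3)*(q^3 - 2*q^2 - 11*q + 12) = (q - 3)*(q - 1)*(q^2 - q - 12) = (q - 3)*(q - 1)*(q + 3)*(q - 4)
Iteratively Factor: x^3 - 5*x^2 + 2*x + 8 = (x - 4)*(x^2 - x - 2) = (x - 4)*(x - 2)*(x + 1)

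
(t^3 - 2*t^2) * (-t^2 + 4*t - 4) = -t^5 + 6*t^4 - 12*t^3 + 8*t^2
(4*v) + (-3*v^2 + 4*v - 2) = -3*v^2 + 8*v - 2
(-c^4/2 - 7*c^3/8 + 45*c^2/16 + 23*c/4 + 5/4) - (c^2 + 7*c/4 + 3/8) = -c^4/2 - 7*c^3/8 + 29*c^2/16 + 4*c + 7/8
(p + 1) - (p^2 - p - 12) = -p^2 + 2*p + 13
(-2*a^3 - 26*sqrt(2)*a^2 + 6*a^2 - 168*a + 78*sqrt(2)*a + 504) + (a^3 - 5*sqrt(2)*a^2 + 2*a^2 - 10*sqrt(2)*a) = -a^3 - 31*sqrt(2)*a^2 + 8*a^2 - 168*a + 68*sqrt(2)*a + 504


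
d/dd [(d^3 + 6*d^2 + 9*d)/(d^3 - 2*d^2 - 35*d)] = 8*(-d^2 - 11*d - 24)/(d^4 - 4*d^3 - 66*d^2 + 140*d + 1225)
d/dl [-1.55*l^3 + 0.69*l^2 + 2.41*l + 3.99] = -4.65*l^2 + 1.38*l + 2.41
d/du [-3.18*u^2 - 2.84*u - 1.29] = -6.36*u - 2.84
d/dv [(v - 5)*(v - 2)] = 2*v - 7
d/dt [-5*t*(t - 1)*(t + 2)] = -15*t^2 - 10*t + 10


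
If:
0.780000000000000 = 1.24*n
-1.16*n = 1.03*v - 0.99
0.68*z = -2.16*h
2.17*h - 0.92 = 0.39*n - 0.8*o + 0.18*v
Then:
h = -0.314814814814815*z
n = 0.63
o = 0.853935185185185*z + 1.51351980895709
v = 0.25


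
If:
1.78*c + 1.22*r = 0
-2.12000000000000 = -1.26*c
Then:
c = 1.68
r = -2.45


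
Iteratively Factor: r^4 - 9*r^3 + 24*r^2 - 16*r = (r)*(r^3 - 9*r^2 + 24*r - 16) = r*(r - 1)*(r^2 - 8*r + 16) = r*(r - 4)*(r - 1)*(r - 4)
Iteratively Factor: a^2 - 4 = (a + 2)*(a - 2)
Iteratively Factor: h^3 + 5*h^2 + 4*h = (h)*(h^2 + 5*h + 4) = h*(h + 4)*(h + 1)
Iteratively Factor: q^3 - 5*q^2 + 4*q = (q - 1)*(q^2 - 4*q) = q*(q - 1)*(q - 4)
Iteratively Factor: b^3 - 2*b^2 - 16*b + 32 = (b + 4)*(b^2 - 6*b + 8) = (b - 2)*(b + 4)*(b - 4)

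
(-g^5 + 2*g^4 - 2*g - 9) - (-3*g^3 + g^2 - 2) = -g^5 + 2*g^4 + 3*g^3 - g^2 - 2*g - 7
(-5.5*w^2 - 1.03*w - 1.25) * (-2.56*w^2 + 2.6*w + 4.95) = 14.08*w^4 - 11.6632*w^3 - 26.703*w^2 - 8.3485*w - 6.1875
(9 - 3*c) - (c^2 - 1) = -c^2 - 3*c + 10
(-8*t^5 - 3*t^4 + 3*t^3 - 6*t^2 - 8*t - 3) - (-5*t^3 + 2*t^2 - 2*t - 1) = -8*t^5 - 3*t^4 + 8*t^3 - 8*t^2 - 6*t - 2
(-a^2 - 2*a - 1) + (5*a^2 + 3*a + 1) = 4*a^2 + a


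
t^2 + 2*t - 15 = (t - 3)*(t + 5)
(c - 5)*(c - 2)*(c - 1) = c^3 - 8*c^2 + 17*c - 10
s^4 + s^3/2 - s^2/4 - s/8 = s*(s - 1/2)*(s + 1/2)^2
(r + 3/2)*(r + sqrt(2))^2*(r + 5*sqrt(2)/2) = r^4 + 3*r^3/2 + 9*sqrt(2)*r^3/2 + 27*sqrt(2)*r^2/4 + 12*r^2 + 5*sqrt(2)*r + 18*r + 15*sqrt(2)/2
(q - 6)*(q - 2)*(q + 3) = q^3 - 5*q^2 - 12*q + 36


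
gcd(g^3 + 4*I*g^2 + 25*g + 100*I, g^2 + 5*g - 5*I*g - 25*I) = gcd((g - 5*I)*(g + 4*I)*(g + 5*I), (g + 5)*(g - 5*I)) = g - 5*I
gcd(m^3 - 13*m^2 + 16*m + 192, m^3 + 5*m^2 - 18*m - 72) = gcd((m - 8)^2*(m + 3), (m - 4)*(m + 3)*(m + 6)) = m + 3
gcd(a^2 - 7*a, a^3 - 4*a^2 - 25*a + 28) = a - 7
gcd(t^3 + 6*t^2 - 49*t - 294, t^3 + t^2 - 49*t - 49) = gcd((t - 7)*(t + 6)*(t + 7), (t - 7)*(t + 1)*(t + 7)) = t^2 - 49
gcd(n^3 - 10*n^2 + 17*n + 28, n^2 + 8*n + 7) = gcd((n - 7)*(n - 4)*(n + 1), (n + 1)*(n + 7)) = n + 1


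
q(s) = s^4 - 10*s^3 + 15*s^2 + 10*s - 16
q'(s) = 4*s^3 - 30*s^2 + 30*s + 10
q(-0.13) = -17.02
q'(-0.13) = 5.58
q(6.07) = -281.57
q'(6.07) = -18.65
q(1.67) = 3.74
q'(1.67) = -4.94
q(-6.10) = 4135.54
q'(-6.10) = -2197.22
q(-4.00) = 1080.00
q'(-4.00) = -846.00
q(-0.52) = -15.66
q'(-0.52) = -14.27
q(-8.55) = 12589.28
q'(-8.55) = -4939.68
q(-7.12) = 6852.58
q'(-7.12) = -3168.21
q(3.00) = -40.00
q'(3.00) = -62.00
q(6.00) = -280.00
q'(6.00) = -26.00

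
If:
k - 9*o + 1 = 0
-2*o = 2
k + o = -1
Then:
No Solution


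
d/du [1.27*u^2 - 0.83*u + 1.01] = 2.54*u - 0.83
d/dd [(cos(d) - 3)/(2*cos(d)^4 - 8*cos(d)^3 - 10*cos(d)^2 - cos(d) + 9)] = (3*(1 - cos(2*d))^2/2 + 30*cos(d) + 37*cos(2*d) - 10*cos(3*d) + 25)*sin(d)/(-2*cos(d)^4 + 8*cos(d)^3 + 10*cos(d)^2 + cos(d) - 9)^2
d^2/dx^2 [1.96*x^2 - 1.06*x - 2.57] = 3.92000000000000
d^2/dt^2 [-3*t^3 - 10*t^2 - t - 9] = -18*t - 20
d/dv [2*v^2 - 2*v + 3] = 4*v - 2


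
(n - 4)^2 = n^2 - 8*n + 16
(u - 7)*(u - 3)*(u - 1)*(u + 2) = u^4 - 9*u^3 + 9*u^2 + 41*u - 42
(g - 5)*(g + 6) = g^2 + g - 30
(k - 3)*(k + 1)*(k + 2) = k^3 - 7*k - 6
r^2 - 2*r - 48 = (r - 8)*(r + 6)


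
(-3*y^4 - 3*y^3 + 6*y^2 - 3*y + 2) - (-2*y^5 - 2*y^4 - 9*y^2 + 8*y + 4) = 2*y^5 - y^4 - 3*y^3 + 15*y^2 - 11*y - 2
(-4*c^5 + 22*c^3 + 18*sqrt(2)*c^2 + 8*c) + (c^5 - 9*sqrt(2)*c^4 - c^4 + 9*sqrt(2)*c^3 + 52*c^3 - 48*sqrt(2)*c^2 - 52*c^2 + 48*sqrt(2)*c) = -3*c^5 - 9*sqrt(2)*c^4 - c^4 + 9*sqrt(2)*c^3 + 74*c^3 - 52*c^2 - 30*sqrt(2)*c^2 + 8*c + 48*sqrt(2)*c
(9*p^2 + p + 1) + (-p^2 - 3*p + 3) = 8*p^2 - 2*p + 4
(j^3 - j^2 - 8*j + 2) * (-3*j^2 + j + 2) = -3*j^5 + 4*j^4 + 25*j^3 - 16*j^2 - 14*j + 4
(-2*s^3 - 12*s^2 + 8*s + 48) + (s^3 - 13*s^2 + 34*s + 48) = -s^3 - 25*s^2 + 42*s + 96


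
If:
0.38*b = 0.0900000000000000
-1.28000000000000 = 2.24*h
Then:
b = 0.24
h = -0.57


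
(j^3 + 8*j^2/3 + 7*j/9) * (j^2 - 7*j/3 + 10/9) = j^5 + j^4/3 - 13*j^3/3 + 31*j^2/27 + 70*j/81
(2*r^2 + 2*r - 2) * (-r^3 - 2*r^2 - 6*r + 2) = -2*r^5 - 6*r^4 - 14*r^3 - 4*r^2 + 16*r - 4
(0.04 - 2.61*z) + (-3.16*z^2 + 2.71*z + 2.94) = -3.16*z^2 + 0.1*z + 2.98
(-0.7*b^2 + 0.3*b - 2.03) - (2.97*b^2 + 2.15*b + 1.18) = -3.67*b^2 - 1.85*b - 3.21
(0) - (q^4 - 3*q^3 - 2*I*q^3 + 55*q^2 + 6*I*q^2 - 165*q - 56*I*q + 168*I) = -q^4 + 3*q^3 + 2*I*q^3 - 55*q^2 - 6*I*q^2 + 165*q + 56*I*q - 168*I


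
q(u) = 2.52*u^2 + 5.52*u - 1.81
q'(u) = 5.04*u + 5.52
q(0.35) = 0.43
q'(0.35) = 7.28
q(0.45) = 1.18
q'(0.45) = 7.79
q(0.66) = 2.93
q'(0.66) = 8.85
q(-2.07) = -2.44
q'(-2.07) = -4.91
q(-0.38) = -3.54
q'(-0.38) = 3.60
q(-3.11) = 5.40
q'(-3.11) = -10.15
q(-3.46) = 9.26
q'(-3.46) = -11.92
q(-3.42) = 8.79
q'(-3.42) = -11.72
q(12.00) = 427.31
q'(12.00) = 66.00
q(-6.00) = 55.79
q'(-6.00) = -24.72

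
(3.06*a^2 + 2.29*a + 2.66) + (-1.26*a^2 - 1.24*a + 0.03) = 1.8*a^2 + 1.05*a + 2.69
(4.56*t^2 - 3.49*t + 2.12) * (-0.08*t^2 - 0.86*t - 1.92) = -0.3648*t^4 - 3.6424*t^3 - 5.9234*t^2 + 4.8776*t - 4.0704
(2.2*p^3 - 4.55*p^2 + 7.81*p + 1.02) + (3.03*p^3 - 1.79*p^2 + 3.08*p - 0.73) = 5.23*p^3 - 6.34*p^2 + 10.89*p + 0.29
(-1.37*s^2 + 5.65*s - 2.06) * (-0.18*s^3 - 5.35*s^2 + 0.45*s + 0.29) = 0.2466*s^5 + 6.3125*s^4 - 30.4732*s^3 + 13.1662*s^2 + 0.7115*s - 0.5974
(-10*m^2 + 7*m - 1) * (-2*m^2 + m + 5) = 20*m^4 - 24*m^3 - 41*m^2 + 34*m - 5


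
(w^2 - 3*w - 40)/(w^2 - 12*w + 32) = (w + 5)/(w - 4)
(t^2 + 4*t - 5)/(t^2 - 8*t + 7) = (t + 5)/(t - 7)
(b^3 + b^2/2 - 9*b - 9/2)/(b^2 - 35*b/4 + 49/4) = 2*(2*b^3 + b^2 - 18*b - 9)/(4*b^2 - 35*b + 49)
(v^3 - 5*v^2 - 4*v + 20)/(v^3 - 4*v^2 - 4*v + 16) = (v - 5)/(v - 4)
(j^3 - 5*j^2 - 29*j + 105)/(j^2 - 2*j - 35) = j - 3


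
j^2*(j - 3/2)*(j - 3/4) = j^4 - 9*j^3/4 + 9*j^2/8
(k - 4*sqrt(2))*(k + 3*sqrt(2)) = k^2 - sqrt(2)*k - 24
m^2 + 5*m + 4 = (m + 1)*(m + 4)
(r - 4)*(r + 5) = r^2 + r - 20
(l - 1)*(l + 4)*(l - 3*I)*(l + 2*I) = l^4 + 3*l^3 - I*l^3 + 2*l^2 - 3*I*l^2 + 18*l + 4*I*l - 24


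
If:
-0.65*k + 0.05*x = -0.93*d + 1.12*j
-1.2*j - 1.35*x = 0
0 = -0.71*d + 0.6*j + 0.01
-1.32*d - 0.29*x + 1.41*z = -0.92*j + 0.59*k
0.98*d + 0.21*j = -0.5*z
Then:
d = -0.01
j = -0.03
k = 0.04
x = 0.02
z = 0.03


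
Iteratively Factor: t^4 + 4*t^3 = (t + 4)*(t^3) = t*(t + 4)*(t^2) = t^2*(t + 4)*(t)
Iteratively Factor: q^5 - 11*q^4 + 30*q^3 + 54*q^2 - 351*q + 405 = (q - 5)*(q^4 - 6*q^3 + 54*q - 81) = (q - 5)*(q - 3)*(q^3 - 3*q^2 - 9*q + 27) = (q - 5)*(q - 3)^2*(q^2 - 9) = (q - 5)*(q - 3)^2*(q + 3)*(q - 3)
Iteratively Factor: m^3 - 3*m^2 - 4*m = (m - 4)*(m^2 + m) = (m - 4)*(m + 1)*(m)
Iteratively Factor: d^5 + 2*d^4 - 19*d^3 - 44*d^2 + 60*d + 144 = (d + 3)*(d^4 - d^3 - 16*d^2 + 4*d + 48) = (d - 2)*(d + 3)*(d^3 + d^2 - 14*d - 24) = (d - 2)*(d + 3)^2*(d^2 - 2*d - 8) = (d - 4)*(d - 2)*(d + 3)^2*(d + 2)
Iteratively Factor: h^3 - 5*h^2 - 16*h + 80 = (h - 5)*(h^2 - 16) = (h - 5)*(h - 4)*(h + 4)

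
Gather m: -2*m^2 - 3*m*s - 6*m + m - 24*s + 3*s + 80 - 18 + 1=-2*m^2 + m*(-3*s - 5) - 21*s + 63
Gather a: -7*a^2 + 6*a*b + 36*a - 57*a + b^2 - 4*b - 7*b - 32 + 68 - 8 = -7*a^2 + a*(6*b - 21) + b^2 - 11*b + 28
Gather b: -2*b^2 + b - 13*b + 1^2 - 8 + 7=-2*b^2 - 12*b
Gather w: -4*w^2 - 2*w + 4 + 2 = -4*w^2 - 2*w + 6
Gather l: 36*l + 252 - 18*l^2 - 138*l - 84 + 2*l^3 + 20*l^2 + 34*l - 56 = 2*l^3 + 2*l^2 - 68*l + 112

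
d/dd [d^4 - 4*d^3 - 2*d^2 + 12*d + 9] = 4*d^3 - 12*d^2 - 4*d + 12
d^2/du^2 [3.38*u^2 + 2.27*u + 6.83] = 6.76000000000000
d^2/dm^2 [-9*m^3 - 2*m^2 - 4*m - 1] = -54*m - 4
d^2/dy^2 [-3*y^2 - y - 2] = -6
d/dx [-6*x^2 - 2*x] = -12*x - 2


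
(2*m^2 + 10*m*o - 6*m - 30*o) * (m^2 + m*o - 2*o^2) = 2*m^4 + 12*m^3*o - 6*m^3 + 6*m^2*o^2 - 36*m^2*o - 20*m*o^3 - 18*m*o^2 + 60*o^3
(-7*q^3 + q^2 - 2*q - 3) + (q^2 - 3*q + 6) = -7*q^3 + 2*q^2 - 5*q + 3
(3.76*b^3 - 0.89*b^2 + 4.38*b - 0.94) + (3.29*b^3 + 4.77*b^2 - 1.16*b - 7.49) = 7.05*b^3 + 3.88*b^2 + 3.22*b - 8.43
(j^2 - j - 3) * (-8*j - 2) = -8*j^3 + 6*j^2 + 26*j + 6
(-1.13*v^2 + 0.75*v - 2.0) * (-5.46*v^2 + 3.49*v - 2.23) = 6.1698*v^4 - 8.0387*v^3 + 16.0574*v^2 - 8.6525*v + 4.46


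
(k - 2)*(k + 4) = k^2 + 2*k - 8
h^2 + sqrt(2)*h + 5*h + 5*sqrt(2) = (h + 5)*(h + sqrt(2))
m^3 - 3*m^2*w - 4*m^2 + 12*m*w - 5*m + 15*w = (m - 5)*(m + 1)*(m - 3*w)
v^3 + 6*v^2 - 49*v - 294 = (v - 7)*(v + 6)*(v + 7)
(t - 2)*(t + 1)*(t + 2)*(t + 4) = t^4 + 5*t^3 - 20*t - 16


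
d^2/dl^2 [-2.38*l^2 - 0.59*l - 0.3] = -4.76000000000000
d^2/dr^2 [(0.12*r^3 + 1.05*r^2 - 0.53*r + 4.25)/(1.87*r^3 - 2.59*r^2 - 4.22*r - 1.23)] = (8.505882*r^6 - 5.438334*r^5 + 246.771558*r^4 - 330.451532*r^3 - 61.135464*r^2 + 348.582264*r + 132.972076)/(6.539203*r^9 - 27.170913*r^8 - 6.63831300000001*r^7 + 92.354816*r^6 + 50.724132*r^5 - 104.885625*r^4 - 147.326003*r^3 - 77.468229*r^2 - 19.153314*r - 1.860867)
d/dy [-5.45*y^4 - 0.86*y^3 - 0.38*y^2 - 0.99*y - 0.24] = -21.8*y^3 - 2.58*y^2 - 0.76*y - 0.99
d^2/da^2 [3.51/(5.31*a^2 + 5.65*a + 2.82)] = (-197.936622*a^2 - 210.61053*a + 3.51*(10.62*a + 5.65)*(21.24*a + 11.3) - 105.118884)/(5.31*a^2 + 5.65*a + 2.82)^3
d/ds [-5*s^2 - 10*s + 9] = -10*s - 10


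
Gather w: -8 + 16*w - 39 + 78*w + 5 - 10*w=84*w - 42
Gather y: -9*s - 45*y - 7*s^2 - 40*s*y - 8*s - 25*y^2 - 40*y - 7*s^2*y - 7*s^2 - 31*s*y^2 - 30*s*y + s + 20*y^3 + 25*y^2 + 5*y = -14*s^2 - 31*s*y^2 - 16*s + 20*y^3 + y*(-7*s^2 - 70*s - 80)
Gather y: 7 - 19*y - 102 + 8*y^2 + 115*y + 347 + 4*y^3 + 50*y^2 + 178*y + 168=4*y^3 + 58*y^2 + 274*y + 420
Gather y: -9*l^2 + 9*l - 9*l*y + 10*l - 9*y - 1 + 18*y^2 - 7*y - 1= -9*l^2 + 19*l + 18*y^2 + y*(-9*l - 16) - 2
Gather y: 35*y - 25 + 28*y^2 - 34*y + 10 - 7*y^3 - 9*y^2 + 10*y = -7*y^3 + 19*y^2 + 11*y - 15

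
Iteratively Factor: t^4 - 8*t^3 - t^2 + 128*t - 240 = (t - 5)*(t^3 - 3*t^2 - 16*t + 48) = (t - 5)*(t + 4)*(t^2 - 7*t + 12) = (t - 5)*(t - 4)*(t + 4)*(t - 3)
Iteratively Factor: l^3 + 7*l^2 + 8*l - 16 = (l - 1)*(l^2 + 8*l + 16) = (l - 1)*(l + 4)*(l + 4)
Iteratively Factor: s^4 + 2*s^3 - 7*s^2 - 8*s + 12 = (s - 2)*(s^3 + 4*s^2 + s - 6) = (s - 2)*(s - 1)*(s^2 + 5*s + 6) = (s - 2)*(s - 1)*(s + 2)*(s + 3)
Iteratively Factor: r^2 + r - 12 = (r + 4)*(r - 3)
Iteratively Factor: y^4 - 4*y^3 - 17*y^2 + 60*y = (y + 4)*(y^3 - 8*y^2 + 15*y) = (y - 3)*(y + 4)*(y^2 - 5*y) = (y - 5)*(y - 3)*(y + 4)*(y)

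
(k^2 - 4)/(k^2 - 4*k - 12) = (k - 2)/(k - 6)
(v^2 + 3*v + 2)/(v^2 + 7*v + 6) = (v + 2)/(v + 6)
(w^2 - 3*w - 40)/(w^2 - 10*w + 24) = (w^2 - 3*w - 40)/(w^2 - 10*w + 24)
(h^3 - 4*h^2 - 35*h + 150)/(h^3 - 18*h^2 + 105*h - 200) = (h + 6)/(h - 8)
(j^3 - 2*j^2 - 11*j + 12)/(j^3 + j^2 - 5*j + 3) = (j - 4)/(j - 1)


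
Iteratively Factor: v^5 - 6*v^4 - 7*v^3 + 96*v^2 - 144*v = (v)*(v^4 - 6*v^3 - 7*v^2 + 96*v - 144) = v*(v - 4)*(v^3 - 2*v^2 - 15*v + 36) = v*(v - 4)*(v - 3)*(v^2 + v - 12) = v*(v - 4)*(v - 3)*(v + 4)*(v - 3)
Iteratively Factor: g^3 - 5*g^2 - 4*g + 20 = (g + 2)*(g^2 - 7*g + 10) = (g - 5)*(g + 2)*(g - 2)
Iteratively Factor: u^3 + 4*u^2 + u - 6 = (u - 1)*(u^2 + 5*u + 6) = (u - 1)*(u + 2)*(u + 3)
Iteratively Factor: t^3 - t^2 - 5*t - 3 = (t + 1)*(t^2 - 2*t - 3) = (t - 3)*(t + 1)*(t + 1)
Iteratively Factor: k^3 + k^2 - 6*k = (k + 3)*(k^2 - 2*k) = (k - 2)*(k + 3)*(k)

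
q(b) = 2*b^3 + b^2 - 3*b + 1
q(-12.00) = -3275.00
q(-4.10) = -107.73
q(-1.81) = -2.15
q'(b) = 6*b^2 + 2*b - 3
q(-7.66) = -816.25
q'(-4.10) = 89.66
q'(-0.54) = -2.33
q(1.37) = 3.91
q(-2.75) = -24.78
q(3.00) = 55.00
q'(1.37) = 11.00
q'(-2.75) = 36.88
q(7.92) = 1033.55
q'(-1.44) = 6.56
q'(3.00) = 57.00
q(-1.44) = 1.42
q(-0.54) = 2.60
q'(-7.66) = 333.73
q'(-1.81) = 13.04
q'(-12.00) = 837.00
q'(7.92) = 389.20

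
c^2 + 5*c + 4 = (c + 1)*(c + 4)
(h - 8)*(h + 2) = h^2 - 6*h - 16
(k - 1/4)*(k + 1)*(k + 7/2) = k^3 + 17*k^2/4 + 19*k/8 - 7/8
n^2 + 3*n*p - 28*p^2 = (n - 4*p)*(n + 7*p)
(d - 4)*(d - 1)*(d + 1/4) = d^3 - 19*d^2/4 + 11*d/4 + 1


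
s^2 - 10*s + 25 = (s - 5)^2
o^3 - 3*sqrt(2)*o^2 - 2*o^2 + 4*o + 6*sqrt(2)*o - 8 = (o - 2)*(o - 2*sqrt(2))*(o - sqrt(2))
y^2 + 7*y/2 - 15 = (y - 5/2)*(y + 6)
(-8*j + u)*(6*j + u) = -48*j^2 - 2*j*u + u^2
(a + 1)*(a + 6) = a^2 + 7*a + 6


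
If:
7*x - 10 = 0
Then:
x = 10/7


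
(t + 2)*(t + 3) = t^2 + 5*t + 6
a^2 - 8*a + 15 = (a - 5)*(a - 3)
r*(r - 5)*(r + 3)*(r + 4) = r^4 + 2*r^3 - 23*r^2 - 60*r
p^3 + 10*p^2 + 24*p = p*(p + 4)*(p + 6)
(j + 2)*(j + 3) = j^2 + 5*j + 6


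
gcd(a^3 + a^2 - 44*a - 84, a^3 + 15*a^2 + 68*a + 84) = a^2 + 8*a + 12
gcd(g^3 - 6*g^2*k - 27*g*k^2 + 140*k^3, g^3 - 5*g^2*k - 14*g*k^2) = g - 7*k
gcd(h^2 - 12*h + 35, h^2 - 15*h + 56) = h - 7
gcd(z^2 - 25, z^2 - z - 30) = z + 5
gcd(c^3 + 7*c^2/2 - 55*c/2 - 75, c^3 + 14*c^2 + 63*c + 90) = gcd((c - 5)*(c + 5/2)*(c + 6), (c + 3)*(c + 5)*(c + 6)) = c + 6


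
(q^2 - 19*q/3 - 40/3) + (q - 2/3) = q^2 - 16*q/3 - 14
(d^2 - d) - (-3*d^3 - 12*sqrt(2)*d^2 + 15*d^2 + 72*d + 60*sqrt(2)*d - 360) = 3*d^3 - 14*d^2 + 12*sqrt(2)*d^2 - 60*sqrt(2)*d - 73*d + 360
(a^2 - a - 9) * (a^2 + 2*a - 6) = a^4 + a^3 - 17*a^2 - 12*a + 54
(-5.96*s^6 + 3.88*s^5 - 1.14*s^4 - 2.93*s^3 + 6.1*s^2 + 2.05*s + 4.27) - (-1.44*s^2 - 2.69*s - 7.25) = -5.96*s^6 + 3.88*s^5 - 1.14*s^4 - 2.93*s^3 + 7.54*s^2 + 4.74*s + 11.52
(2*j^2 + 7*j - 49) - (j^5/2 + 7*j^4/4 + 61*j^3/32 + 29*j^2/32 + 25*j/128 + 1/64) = -j^5/2 - 7*j^4/4 - 61*j^3/32 + 35*j^2/32 + 871*j/128 - 3137/64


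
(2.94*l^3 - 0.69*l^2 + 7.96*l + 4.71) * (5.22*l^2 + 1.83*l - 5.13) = 15.3468*l^5 + 1.7784*l^4 + 25.2063*l^3 + 42.6927*l^2 - 32.2155*l - 24.1623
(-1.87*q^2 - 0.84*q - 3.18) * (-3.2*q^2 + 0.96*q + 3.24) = 5.984*q^4 + 0.8928*q^3 + 3.3108*q^2 - 5.7744*q - 10.3032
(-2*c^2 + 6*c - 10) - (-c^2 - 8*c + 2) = -c^2 + 14*c - 12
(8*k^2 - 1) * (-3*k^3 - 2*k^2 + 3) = -24*k^5 - 16*k^4 + 3*k^3 + 26*k^2 - 3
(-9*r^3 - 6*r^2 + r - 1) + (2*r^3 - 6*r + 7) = -7*r^3 - 6*r^2 - 5*r + 6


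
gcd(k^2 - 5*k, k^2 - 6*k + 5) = k - 5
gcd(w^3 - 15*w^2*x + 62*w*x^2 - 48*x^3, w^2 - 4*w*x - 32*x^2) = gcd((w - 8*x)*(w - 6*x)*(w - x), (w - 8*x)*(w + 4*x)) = -w + 8*x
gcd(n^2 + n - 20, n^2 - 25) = n + 5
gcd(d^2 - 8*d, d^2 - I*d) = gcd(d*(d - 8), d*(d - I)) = d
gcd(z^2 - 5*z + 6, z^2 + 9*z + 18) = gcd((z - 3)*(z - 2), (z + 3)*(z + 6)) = 1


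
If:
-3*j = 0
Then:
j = 0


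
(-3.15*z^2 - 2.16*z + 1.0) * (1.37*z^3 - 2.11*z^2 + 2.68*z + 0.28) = -4.3155*z^5 + 3.6873*z^4 - 2.5144*z^3 - 8.7808*z^2 + 2.0752*z + 0.28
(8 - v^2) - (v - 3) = -v^2 - v + 11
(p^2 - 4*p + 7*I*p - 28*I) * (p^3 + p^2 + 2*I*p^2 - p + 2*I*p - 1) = p^5 - 3*p^4 + 9*I*p^4 - 19*p^3 - 27*I*p^3 + 45*p^2 - 43*I*p^2 + 60*p + 21*I*p + 28*I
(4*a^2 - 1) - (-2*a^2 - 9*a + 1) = 6*a^2 + 9*a - 2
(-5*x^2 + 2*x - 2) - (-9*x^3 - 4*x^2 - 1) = 9*x^3 - x^2 + 2*x - 1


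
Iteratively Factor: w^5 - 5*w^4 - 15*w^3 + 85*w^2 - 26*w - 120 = (w - 2)*(w^4 - 3*w^3 - 21*w^2 + 43*w + 60) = (w - 5)*(w - 2)*(w^3 + 2*w^2 - 11*w - 12) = (w - 5)*(w - 3)*(w - 2)*(w^2 + 5*w + 4) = (w - 5)*(w - 3)*(w - 2)*(w + 1)*(w + 4)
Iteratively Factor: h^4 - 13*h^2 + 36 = (h - 3)*(h^3 + 3*h^2 - 4*h - 12) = (h - 3)*(h + 2)*(h^2 + h - 6) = (h - 3)*(h + 2)*(h + 3)*(h - 2)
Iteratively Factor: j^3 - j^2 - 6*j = (j)*(j^2 - j - 6) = j*(j - 3)*(j + 2)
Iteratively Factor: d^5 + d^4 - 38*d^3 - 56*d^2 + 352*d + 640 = (d - 5)*(d^4 + 6*d^3 - 8*d^2 - 96*d - 128) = (d - 5)*(d + 4)*(d^3 + 2*d^2 - 16*d - 32) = (d - 5)*(d - 4)*(d + 4)*(d^2 + 6*d + 8) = (d - 5)*(d - 4)*(d + 2)*(d + 4)*(d + 4)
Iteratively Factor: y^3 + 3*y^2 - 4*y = (y - 1)*(y^2 + 4*y) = y*(y - 1)*(y + 4)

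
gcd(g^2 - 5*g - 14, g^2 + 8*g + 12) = g + 2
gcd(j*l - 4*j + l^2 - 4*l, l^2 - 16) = l - 4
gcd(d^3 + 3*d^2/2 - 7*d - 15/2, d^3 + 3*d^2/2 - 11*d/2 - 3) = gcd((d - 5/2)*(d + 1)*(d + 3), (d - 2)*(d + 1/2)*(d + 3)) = d + 3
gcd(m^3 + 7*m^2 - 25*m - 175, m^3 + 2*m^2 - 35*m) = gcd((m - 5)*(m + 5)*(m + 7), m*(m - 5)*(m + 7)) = m^2 + 2*m - 35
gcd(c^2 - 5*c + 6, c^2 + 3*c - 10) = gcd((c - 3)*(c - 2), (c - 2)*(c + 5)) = c - 2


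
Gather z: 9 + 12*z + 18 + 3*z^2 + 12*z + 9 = 3*z^2 + 24*z + 36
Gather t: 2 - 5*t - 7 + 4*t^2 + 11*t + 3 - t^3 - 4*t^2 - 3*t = -t^3 + 3*t - 2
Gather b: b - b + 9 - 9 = 0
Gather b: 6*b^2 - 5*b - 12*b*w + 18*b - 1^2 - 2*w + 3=6*b^2 + b*(13 - 12*w) - 2*w + 2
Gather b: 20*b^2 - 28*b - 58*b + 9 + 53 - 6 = 20*b^2 - 86*b + 56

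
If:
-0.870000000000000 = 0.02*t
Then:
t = -43.50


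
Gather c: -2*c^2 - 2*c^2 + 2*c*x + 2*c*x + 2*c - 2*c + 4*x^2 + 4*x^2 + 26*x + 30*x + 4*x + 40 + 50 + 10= -4*c^2 + 4*c*x + 8*x^2 + 60*x + 100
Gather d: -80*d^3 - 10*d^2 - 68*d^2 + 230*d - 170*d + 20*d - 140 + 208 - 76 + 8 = -80*d^3 - 78*d^2 + 80*d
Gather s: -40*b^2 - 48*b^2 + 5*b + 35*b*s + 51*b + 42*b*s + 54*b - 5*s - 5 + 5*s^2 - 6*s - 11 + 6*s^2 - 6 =-88*b^2 + 110*b + 11*s^2 + s*(77*b - 11) - 22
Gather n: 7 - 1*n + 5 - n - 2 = 10 - 2*n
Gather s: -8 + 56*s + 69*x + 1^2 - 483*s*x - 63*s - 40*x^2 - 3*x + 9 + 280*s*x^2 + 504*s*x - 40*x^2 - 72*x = s*(280*x^2 + 21*x - 7) - 80*x^2 - 6*x + 2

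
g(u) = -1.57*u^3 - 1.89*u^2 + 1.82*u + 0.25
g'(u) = -4.71*u^2 - 3.78*u + 1.82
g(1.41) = -5.34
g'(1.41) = -12.87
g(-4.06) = 66.78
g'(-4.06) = -60.47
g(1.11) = -2.21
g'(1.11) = -8.18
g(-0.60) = -1.18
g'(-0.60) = 2.39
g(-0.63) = -1.25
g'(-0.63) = 2.33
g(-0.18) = -0.13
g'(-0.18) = 2.35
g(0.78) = -0.23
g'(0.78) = -3.99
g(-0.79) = -1.59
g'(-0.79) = 1.87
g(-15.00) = 4846.45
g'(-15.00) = -1001.23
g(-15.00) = 4846.45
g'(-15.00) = -1001.23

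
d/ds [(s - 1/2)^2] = 2*s - 1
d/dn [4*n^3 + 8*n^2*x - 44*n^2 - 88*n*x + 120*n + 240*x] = 12*n^2 + 16*n*x - 88*n - 88*x + 120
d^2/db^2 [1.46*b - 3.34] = 0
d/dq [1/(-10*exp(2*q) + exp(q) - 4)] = (20*exp(q) - 1)*exp(q)/(10*exp(2*q) - exp(q) + 4)^2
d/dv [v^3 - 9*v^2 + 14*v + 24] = 3*v^2 - 18*v + 14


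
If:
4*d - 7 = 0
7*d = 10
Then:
No Solution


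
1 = 1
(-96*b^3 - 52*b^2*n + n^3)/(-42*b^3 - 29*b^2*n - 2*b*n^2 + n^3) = (48*b^2 + 2*b*n - n^2)/(21*b^2 + 4*b*n - n^2)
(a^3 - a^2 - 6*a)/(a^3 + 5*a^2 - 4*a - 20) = a*(a - 3)/(a^2 + 3*a - 10)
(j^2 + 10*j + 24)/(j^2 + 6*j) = (j + 4)/j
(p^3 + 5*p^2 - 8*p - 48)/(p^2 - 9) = (p^2 + 8*p + 16)/(p + 3)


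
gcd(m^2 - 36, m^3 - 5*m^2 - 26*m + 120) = m - 6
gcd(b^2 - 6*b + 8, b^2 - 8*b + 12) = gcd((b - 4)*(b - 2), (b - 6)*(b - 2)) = b - 2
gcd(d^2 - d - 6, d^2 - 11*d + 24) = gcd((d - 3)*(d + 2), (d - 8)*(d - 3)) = d - 3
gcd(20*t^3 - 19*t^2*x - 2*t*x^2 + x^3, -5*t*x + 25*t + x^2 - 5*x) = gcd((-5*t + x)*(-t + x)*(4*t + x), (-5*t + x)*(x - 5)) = -5*t + x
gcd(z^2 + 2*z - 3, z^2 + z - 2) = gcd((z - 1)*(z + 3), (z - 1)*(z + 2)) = z - 1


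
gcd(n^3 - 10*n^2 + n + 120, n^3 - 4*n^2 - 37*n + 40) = n - 8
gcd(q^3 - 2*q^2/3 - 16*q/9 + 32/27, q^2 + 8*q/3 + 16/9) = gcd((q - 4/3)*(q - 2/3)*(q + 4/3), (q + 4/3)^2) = q + 4/3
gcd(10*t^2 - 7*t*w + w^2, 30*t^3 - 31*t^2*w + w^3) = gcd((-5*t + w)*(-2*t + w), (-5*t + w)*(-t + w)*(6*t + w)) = 5*t - w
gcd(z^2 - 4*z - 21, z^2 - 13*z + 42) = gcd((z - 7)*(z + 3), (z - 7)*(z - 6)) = z - 7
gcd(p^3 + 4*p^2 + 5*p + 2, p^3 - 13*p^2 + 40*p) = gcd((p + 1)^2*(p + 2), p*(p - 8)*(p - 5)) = 1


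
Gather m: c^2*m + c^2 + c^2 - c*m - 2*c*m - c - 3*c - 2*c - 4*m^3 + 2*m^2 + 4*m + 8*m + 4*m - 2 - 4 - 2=2*c^2 - 6*c - 4*m^3 + 2*m^2 + m*(c^2 - 3*c + 16) - 8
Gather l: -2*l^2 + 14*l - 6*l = -2*l^2 + 8*l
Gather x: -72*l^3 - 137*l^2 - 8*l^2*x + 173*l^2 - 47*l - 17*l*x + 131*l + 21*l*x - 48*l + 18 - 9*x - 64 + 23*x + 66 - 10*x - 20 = -72*l^3 + 36*l^2 + 36*l + x*(-8*l^2 + 4*l + 4)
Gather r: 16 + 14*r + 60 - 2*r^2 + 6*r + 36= -2*r^2 + 20*r + 112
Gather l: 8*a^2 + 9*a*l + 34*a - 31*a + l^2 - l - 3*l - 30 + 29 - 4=8*a^2 + 3*a + l^2 + l*(9*a - 4) - 5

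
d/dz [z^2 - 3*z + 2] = 2*z - 3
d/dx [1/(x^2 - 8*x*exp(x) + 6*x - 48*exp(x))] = 2*(4*x*exp(x) - x + 28*exp(x) - 3)/(x^2 - 8*x*exp(x) + 6*x - 48*exp(x))^2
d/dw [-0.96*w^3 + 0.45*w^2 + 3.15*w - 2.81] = -2.88*w^2 + 0.9*w + 3.15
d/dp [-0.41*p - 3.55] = -0.410000000000000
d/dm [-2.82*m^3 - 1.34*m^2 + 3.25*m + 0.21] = -8.46*m^2 - 2.68*m + 3.25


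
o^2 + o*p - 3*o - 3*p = (o - 3)*(o + p)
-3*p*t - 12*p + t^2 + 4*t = (-3*p + t)*(t + 4)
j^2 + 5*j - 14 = (j - 2)*(j + 7)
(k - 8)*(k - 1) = k^2 - 9*k + 8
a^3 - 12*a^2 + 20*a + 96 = (a - 8)*(a - 6)*(a + 2)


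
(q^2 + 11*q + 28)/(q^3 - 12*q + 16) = (q + 7)/(q^2 - 4*q + 4)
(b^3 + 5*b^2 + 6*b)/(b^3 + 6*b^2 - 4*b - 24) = b*(b + 3)/(b^2 + 4*b - 12)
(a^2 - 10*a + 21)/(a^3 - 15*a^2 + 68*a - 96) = (a - 7)/(a^2 - 12*a + 32)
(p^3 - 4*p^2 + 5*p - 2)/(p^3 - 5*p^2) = (p^3 - 4*p^2 + 5*p - 2)/(p^2*(p - 5))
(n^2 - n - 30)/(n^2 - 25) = (n - 6)/(n - 5)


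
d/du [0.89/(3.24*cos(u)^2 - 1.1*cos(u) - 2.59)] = (5.7672*cos(u) - 0.979)*sin(u)/(-3.24*cos(u)^2 + 1.1*cos(u) + 2.59)^2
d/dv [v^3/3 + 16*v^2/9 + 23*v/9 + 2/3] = v^2 + 32*v/9 + 23/9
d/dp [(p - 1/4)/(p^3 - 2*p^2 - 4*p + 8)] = (-8*p^2 - 5*p - 14)/(4*(p^5 - 2*p^4 - 8*p^3 + 16*p^2 + 16*p - 32))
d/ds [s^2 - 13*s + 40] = 2*s - 13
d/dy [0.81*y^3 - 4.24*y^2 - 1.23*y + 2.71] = 2.43*y^2 - 8.48*y - 1.23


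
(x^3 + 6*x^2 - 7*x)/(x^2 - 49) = x*(x - 1)/(x - 7)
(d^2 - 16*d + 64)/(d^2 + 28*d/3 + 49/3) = 3*(d^2 - 16*d + 64)/(3*d^2 + 28*d + 49)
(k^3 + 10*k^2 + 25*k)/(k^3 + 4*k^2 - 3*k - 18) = k*(k^2 + 10*k + 25)/(k^3 + 4*k^2 - 3*k - 18)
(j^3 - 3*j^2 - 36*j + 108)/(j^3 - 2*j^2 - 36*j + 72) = (j - 3)/(j - 2)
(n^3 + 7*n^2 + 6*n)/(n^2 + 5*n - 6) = n*(n + 1)/(n - 1)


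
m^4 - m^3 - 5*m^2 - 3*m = m*(m - 3)*(m + 1)^2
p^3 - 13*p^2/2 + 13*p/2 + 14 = (p - 4)*(p - 7/2)*(p + 1)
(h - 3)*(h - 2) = h^2 - 5*h + 6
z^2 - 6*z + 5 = (z - 5)*(z - 1)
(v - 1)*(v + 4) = v^2 + 3*v - 4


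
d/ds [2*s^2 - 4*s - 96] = 4*s - 4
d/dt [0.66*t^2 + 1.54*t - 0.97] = 1.32*t + 1.54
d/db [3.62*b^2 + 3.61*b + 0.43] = 7.24*b + 3.61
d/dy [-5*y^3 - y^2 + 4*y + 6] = -15*y^2 - 2*y + 4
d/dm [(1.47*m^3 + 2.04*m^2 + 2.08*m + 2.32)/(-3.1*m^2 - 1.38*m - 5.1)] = (-4.557*m^4 - 4.0572*m^3 - 18.8582*m^2 - 6.424*m - 7.4064)/(9.61*m^4 + 8.556*m^3 + 33.5244*m^2 + 14.076*m + 26.01)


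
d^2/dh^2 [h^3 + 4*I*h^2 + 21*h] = 6*h + 8*I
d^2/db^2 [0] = 0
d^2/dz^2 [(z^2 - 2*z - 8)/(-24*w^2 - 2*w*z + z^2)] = 2*(4*(w - z)^2*(-z^2 + 2*z + 8) - (24*w^2 + 2*w*z - z^2)^2 + (24*w^2 + 2*w*z - z^2)*(-z^2 + 2*z + 4*(w - z)*(z - 1) + 8))/(24*w^2 + 2*w*z - z^2)^3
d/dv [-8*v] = -8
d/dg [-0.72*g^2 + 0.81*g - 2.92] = 0.81 - 1.44*g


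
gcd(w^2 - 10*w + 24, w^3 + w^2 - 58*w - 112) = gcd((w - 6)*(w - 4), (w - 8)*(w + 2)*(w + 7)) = 1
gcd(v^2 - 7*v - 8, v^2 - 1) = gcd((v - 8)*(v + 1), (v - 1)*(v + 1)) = v + 1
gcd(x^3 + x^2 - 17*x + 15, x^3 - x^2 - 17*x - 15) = 1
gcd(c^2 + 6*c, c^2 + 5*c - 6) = c + 6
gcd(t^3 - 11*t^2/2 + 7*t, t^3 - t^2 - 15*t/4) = t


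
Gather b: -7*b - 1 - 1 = -7*b - 2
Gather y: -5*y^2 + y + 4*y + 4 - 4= -5*y^2 + 5*y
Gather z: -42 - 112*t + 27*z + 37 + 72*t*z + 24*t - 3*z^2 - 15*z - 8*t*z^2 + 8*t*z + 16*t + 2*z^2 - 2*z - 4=-72*t + z^2*(-8*t - 1) + z*(80*t + 10) - 9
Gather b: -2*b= -2*b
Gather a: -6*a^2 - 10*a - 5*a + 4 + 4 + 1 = -6*a^2 - 15*a + 9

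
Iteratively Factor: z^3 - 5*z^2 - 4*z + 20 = (z - 2)*(z^2 - 3*z - 10) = (z - 2)*(z + 2)*(z - 5)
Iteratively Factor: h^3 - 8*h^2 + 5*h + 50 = (h - 5)*(h^2 - 3*h - 10) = (h - 5)*(h + 2)*(h - 5)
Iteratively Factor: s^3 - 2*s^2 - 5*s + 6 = (s + 2)*(s^2 - 4*s + 3) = (s - 3)*(s + 2)*(s - 1)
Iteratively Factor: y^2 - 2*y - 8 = (y - 4)*(y + 2)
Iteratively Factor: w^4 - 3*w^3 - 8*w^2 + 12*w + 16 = (w + 1)*(w^3 - 4*w^2 - 4*w + 16) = (w - 2)*(w + 1)*(w^2 - 2*w - 8) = (w - 2)*(w + 1)*(w + 2)*(w - 4)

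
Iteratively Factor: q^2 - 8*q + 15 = (q - 3)*(q - 5)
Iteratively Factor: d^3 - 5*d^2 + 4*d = (d)*(d^2 - 5*d + 4) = d*(d - 1)*(d - 4)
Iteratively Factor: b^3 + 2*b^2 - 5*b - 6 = (b + 1)*(b^2 + b - 6) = (b + 1)*(b + 3)*(b - 2)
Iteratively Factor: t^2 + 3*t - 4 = (t - 1)*(t + 4)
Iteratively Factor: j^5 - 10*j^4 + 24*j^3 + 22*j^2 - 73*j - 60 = (j - 4)*(j^4 - 6*j^3 + 22*j + 15) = (j - 4)*(j + 1)*(j^3 - 7*j^2 + 7*j + 15) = (j - 5)*(j - 4)*(j + 1)*(j^2 - 2*j - 3) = (j - 5)*(j - 4)*(j - 3)*(j + 1)*(j + 1)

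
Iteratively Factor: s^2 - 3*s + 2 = (s - 1)*(s - 2)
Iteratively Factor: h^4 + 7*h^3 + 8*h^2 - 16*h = (h + 4)*(h^3 + 3*h^2 - 4*h) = (h + 4)^2*(h^2 - h) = (h - 1)*(h + 4)^2*(h)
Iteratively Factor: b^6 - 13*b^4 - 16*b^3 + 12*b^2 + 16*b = (b - 4)*(b^5 + 4*b^4 + 3*b^3 - 4*b^2 - 4*b) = (b - 4)*(b + 2)*(b^4 + 2*b^3 - b^2 - 2*b) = b*(b - 4)*(b + 2)*(b^3 + 2*b^2 - b - 2) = b*(b - 4)*(b + 1)*(b + 2)*(b^2 + b - 2) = b*(b - 4)*(b + 1)*(b + 2)^2*(b - 1)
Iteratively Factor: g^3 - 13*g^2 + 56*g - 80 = (g - 4)*(g^2 - 9*g + 20) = (g - 5)*(g - 4)*(g - 4)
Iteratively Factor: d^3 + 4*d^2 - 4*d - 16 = (d - 2)*(d^2 + 6*d + 8) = (d - 2)*(d + 4)*(d + 2)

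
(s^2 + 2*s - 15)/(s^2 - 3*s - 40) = (s - 3)/(s - 8)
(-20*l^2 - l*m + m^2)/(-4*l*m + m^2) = (20*l^2 + l*m - m^2)/(m*(4*l - m))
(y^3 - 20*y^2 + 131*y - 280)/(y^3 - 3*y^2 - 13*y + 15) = (y^2 - 15*y + 56)/(y^2 + 2*y - 3)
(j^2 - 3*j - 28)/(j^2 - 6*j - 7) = (j + 4)/(j + 1)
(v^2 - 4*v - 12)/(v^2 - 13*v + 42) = (v + 2)/(v - 7)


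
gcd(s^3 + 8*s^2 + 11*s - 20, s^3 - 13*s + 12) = s^2 + 3*s - 4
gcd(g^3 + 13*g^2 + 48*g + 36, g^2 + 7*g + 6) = g^2 + 7*g + 6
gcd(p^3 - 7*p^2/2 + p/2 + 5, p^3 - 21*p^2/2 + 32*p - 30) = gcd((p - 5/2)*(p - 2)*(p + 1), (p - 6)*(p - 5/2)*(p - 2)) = p^2 - 9*p/2 + 5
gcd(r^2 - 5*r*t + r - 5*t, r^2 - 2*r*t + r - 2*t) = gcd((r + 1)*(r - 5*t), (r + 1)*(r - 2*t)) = r + 1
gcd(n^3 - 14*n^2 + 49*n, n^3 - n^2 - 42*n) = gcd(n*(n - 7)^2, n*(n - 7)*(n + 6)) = n^2 - 7*n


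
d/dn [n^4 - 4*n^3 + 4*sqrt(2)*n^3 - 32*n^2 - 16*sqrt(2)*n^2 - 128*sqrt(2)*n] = 4*n^3 - 12*n^2 + 12*sqrt(2)*n^2 - 64*n - 32*sqrt(2)*n - 128*sqrt(2)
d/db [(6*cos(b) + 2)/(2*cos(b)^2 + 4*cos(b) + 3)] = 2*(6*cos(b)^2 + 4*cos(b) - 5)*sin(b)/(4*cos(b) + cos(2*b) + 4)^2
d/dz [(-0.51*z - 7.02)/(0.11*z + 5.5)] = (-0.223608*z - 11.1804)/(0.11*z + 5.5)^3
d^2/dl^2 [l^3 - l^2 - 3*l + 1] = 6*l - 2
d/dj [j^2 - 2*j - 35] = 2*j - 2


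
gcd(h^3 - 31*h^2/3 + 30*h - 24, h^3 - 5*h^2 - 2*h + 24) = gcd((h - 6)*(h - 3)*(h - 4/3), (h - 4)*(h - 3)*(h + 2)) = h - 3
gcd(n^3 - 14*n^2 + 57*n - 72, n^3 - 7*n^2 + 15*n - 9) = n^2 - 6*n + 9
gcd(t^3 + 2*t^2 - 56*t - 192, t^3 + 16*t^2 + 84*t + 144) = t^2 + 10*t + 24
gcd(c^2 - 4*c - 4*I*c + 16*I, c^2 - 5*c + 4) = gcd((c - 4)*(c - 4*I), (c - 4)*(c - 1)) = c - 4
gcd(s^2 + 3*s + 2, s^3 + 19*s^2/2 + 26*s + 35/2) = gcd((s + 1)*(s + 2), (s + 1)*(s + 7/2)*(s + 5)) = s + 1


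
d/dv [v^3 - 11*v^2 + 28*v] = 3*v^2 - 22*v + 28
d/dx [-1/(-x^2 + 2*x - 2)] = 2*(1 - x)/(x^2 - 2*x + 2)^2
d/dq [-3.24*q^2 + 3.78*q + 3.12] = 3.78 - 6.48*q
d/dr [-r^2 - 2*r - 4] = -2*r - 2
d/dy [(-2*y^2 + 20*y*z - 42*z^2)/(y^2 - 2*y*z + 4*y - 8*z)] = 4*((-y + 5*z)*(y^2 - 2*y*z + 4*y - 8*z) + (y - z + 2)*(y^2 - 10*y*z + 21*z^2))/(y^2 - 2*y*z + 4*y - 8*z)^2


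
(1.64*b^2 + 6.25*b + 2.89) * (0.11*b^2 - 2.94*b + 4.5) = 0.1804*b^4 - 4.1341*b^3 - 10.6771*b^2 + 19.6284*b + 13.005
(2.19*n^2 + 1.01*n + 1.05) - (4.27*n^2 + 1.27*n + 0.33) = -2.08*n^2 - 0.26*n + 0.72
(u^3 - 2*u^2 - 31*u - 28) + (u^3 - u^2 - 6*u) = 2*u^3 - 3*u^2 - 37*u - 28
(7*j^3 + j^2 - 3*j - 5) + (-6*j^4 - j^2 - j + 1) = -6*j^4 + 7*j^3 - 4*j - 4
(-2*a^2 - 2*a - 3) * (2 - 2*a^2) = 4*a^4 + 4*a^3 + 2*a^2 - 4*a - 6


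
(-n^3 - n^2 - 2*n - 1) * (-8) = 8*n^3 + 8*n^2 + 16*n + 8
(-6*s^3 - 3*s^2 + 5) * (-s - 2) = 6*s^4 + 15*s^3 + 6*s^2 - 5*s - 10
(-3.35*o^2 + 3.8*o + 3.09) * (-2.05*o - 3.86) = 6.8675*o^3 + 5.141*o^2 - 21.0025*o - 11.9274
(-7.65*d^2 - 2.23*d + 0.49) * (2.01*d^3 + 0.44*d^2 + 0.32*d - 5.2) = -15.3765*d^5 - 7.8483*d^4 - 2.4443*d^3 + 39.282*d^2 + 11.7528*d - 2.548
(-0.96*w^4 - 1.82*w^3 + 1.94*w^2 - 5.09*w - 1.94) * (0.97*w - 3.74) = -0.9312*w^5 + 1.825*w^4 + 8.6886*w^3 - 12.1929*w^2 + 17.1548*w + 7.2556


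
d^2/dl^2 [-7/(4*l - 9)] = -224/(4*l - 9)^3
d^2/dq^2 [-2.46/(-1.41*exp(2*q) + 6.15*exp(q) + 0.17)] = ((15.129 - 13.8744*exp(q))*(-1.41*exp(2*q) + 6.15*exp(q) + 0.17) - 2.46*(2.82*exp(q) - 6.15)*(5.64*exp(q) - 12.3)*exp(q))*exp(q)/(-1.41*exp(2*q) + 6.15*exp(q) + 0.17)^3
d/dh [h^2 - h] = 2*h - 1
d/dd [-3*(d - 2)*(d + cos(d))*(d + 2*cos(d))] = 3*(d - 2)*(d + cos(d))*(2*sin(d) - 1) + 3*(d - 2)*(d + 2*cos(d))*(sin(d) - 1) - 3*(d + cos(d))*(d + 2*cos(d))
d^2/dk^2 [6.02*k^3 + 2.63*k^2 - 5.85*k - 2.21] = 36.12*k + 5.26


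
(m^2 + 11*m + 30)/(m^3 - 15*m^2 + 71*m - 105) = (m^2 + 11*m + 30)/(m^3 - 15*m^2 + 71*m - 105)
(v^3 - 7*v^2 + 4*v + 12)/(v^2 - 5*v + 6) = (v^2 - 5*v - 6)/(v - 3)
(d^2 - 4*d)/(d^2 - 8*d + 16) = d/(d - 4)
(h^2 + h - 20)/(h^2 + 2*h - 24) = (h + 5)/(h + 6)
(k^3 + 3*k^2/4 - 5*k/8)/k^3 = 1 + 3/(4*k) - 5/(8*k^2)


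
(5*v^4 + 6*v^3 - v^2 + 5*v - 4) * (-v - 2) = -5*v^5 - 16*v^4 - 11*v^3 - 3*v^2 - 6*v + 8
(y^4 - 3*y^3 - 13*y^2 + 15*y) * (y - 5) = y^5 - 8*y^4 + 2*y^3 + 80*y^2 - 75*y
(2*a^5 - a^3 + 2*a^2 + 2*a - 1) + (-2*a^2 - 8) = 2*a^5 - a^3 + 2*a - 9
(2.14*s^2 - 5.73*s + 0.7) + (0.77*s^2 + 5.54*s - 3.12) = 2.91*s^2 - 0.19*s - 2.42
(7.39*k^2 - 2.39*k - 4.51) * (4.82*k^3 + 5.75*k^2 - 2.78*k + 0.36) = 35.6198*k^5 + 30.9727*k^4 - 56.0249*k^3 - 16.6279*k^2 + 11.6774*k - 1.6236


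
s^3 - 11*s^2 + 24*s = s*(s - 8)*(s - 3)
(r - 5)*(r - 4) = r^2 - 9*r + 20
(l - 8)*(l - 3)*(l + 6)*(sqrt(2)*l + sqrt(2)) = sqrt(2)*l^4 - 4*sqrt(2)*l^3 - 47*sqrt(2)*l^2 + 102*sqrt(2)*l + 144*sqrt(2)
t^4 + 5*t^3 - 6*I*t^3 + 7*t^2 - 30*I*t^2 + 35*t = t*(t + 5)*(t - 7*I)*(t + I)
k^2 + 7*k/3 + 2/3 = (k + 1/3)*(k + 2)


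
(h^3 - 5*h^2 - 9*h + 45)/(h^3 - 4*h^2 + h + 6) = (h^2 - 2*h - 15)/(h^2 - h - 2)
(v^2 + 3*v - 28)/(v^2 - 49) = (v - 4)/(v - 7)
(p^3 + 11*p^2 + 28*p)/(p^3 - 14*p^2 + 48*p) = (p^2 + 11*p + 28)/(p^2 - 14*p + 48)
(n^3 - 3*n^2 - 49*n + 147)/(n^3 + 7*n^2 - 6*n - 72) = (n^2 - 49)/(n^2 + 10*n + 24)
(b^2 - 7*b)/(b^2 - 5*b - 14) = b/(b + 2)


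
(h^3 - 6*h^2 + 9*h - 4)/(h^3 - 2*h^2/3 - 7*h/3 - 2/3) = 3*(-h^3 + 6*h^2 - 9*h + 4)/(-3*h^3 + 2*h^2 + 7*h + 2)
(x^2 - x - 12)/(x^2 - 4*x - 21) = (x - 4)/(x - 7)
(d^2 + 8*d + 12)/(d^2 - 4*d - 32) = (d^2 + 8*d + 12)/(d^2 - 4*d - 32)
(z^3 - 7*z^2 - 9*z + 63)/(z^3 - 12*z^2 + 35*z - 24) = (z^2 - 4*z - 21)/(z^2 - 9*z + 8)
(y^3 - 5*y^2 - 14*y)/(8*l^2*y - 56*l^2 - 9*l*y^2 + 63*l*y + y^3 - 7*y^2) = y*(y + 2)/(8*l^2 - 9*l*y + y^2)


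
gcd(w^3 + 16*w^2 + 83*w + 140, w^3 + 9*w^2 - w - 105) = w^2 + 12*w + 35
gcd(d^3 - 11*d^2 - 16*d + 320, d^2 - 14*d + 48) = d - 8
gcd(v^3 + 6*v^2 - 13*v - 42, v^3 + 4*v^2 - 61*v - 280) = v + 7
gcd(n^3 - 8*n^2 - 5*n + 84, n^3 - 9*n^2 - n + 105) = n^2 - 4*n - 21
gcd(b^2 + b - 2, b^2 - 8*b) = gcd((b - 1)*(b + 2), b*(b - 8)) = 1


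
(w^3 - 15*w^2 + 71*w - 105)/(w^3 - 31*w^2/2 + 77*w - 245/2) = 2*(w - 3)/(2*w - 7)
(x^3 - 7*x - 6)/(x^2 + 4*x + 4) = (x^2 - 2*x - 3)/(x + 2)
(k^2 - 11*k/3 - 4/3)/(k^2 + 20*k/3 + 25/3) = (3*k^2 - 11*k - 4)/(3*k^2 + 20*k + 25)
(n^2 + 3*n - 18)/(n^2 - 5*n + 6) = (n + 6)/(n - 2)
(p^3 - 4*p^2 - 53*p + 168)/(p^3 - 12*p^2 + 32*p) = (p^2 + 4*p - 21)/(p*(p - 4))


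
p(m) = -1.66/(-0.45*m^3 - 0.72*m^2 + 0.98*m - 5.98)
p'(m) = -1.66*(1.35*m^2 + 1.44*m - 0.98)/(-0.45*m^3 - 0.72*m^2 + 0.98*m - 5.98)^2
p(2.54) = 0.11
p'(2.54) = -0.08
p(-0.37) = 0.26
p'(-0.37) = 0.05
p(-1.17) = 0.22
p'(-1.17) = 0.02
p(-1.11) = 0.23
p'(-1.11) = 0.03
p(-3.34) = 3.20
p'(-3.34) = -57.27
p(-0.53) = 0.25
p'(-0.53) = 0.05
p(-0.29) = 0.26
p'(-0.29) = 0.05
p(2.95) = 0.08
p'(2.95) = -0.06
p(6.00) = 0.01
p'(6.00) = -0.01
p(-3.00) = 0.51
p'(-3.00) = -1.08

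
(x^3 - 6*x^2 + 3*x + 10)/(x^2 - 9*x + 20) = (x^2 - x - 2)/(x - 4)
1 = 1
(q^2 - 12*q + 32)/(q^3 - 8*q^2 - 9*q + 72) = (q - 4)/(q^2 - 9)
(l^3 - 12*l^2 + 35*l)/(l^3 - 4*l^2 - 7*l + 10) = l*(l - 7)/(l^2 + l - 2)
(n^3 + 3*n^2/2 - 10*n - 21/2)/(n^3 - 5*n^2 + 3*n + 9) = (n + 7/2)/(n - 3)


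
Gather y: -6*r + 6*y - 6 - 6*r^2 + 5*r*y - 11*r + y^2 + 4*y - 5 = -6*r^2 - 17*r + y^2 + y*(5*r + 10) - 11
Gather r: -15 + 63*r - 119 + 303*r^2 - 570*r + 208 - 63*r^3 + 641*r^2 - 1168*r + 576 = -63*r^3 + 944*r^2 - 1675*r + 650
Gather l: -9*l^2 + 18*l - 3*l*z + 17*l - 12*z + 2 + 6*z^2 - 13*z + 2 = -9*l^2 + l*(35 - 3*z) + 6*z^2 - 25*z + 4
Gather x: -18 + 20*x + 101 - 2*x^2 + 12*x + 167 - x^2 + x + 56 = -3*x^2 + 33*x + 306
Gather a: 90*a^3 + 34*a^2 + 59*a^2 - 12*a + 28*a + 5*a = 90*a^3 + 93*a^2 + 21*a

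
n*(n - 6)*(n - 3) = n^3 - 9*n^2 + 18*n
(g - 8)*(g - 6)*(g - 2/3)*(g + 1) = g^4 - 41*g^3/3 + 128*g^2/3 + 76*g/3 - 32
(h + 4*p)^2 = h^2 + 8*h*p + 16*p^2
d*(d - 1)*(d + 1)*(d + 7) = d^4 + 7*d^3 - d^2 - 7*d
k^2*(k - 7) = k^3 - 7*k^2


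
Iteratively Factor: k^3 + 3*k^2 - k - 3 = (k - 1)*(k^2 + 4*k + 3) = (k - 1)*(k + 3)*(k + 1)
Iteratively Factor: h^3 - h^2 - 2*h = (h - 2)*(h^2 + h) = (h - 2)*(h + 1)*(h)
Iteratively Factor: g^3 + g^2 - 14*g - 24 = (g - 4)*(g^2 + 5*g + 6) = (g - 4)*(g + 2)*(g + 3)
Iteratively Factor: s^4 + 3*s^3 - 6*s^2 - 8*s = (s)*(s^3 + 3*s^2 - 6*s - 8) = s*(s + 1)*(s^2 + 2*s - 8) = s*(s - 2)*(s + 1)*(s + 4)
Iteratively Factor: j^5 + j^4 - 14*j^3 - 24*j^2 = (j + 3)*(j^4 - 2*j^3 - 8*j^2) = (j - 4)*(j + 3)*(j^3 + 2*j^2) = (j - 4)*(j + 2)*(j + 3)*(j^2) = j*(j - 4)*(j + 2)*(j + 3)*(j)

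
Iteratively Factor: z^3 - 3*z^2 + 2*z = (z - 1)*(z^2 - 2*z) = z*(z - 1)*(z - 2)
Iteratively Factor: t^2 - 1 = (t - 1)*(t + 1)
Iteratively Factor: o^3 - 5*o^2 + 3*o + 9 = (o - 3)*(o^2 - 2*o - 3) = (o - 3)*(o + 1)*(o - 3)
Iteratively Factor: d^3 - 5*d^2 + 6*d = (d)*(d^2 - 5*d + 6) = d*(d - 2)*(d - 3)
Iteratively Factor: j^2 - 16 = (j + 4)*(j - 4)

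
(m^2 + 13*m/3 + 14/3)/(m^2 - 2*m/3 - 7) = (m + 2)/(m - 3)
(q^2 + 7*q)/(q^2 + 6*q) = (q + 7)/(q + 6)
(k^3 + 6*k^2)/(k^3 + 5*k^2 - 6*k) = k/(k - 1)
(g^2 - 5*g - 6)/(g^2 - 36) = (g + 1)/(g + 6)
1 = 1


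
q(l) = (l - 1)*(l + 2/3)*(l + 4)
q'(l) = (l - 1)*(l + 2/3) + (l - 1)*(l + 4) + (l + 2/3)*(l + 4)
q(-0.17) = -2.23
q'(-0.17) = -3.16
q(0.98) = -0.16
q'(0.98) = 8.07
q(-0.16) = -2.26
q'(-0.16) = -3.10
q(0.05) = -2.76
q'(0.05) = -1.63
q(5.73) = 294.39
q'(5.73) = 138.52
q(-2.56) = 9.71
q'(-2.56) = -1.11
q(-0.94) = 1.62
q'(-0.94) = -6.24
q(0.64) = -2.18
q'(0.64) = 3.92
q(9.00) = 1005.33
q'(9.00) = 307.00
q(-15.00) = -2522.67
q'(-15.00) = 563.00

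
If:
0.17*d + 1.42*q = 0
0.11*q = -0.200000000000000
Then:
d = 15.19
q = -1.82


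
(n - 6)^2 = n^2 - 12*n + 36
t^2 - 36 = (t - 6)*(t + 6)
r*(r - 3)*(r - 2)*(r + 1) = r^4 - 4*r^3 + r^2 + 6*r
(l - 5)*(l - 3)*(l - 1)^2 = l^4 - 10*l^3 + 32*l^2 - 38*l + 15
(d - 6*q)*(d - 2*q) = d^2 - 8*d*q + 12*q^2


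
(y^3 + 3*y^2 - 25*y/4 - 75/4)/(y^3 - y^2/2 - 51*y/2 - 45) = (y - 5/2)/(y - 6)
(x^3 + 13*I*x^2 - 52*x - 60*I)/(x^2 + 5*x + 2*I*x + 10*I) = (x^2 + 11*I*x - 30)/(x + 5)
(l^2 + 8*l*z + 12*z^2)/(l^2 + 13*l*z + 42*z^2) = (l + 2*z)/(l + 7*z)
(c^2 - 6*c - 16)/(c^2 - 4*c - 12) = (c - 8)/(c - 6)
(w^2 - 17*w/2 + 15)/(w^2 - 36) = (w - 5/2)/(w + 6)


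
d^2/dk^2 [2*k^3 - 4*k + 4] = 12*k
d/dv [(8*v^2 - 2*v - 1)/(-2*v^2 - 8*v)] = (-17*v^2 - v - 2)/(v^2*(v^2 + 8*v + 16))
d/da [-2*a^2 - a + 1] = -4*a - 1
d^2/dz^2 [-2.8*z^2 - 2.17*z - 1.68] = -5.60000000000000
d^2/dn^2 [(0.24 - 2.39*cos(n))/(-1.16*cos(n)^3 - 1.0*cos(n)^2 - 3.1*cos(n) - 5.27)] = (0.0293557901864055*(1 - cos(n)^2)^2*cos(3*n) + 0.161727467512592*(1 - cos(n)^2)^2 + 0.0888913976936109*sin(n)^6 - 0.16961123218812*cos(n)^7 - 0.0224948583803873*cos(n)^6 + 0.00490724475499257*cos(n)^5 + 0.022358853901895*cos(n)^3*cos(3*n) + 0.474960021300174*cos(n)^3 + 0.134621138822652*cos(n)^2*cos(3*n) + 0.375694046687939*cos(n)^2 + 0.125488485152268*cos(n)*cos(3*n) - 0.61435810849804*cos(n) - 0.0427482311861767*cos(3*n) - 0.575879312017752)/(0.185007974481659*cos(n)^3 + 0.159489633173844*cos(n)^2 + 0.494417862838915*cos(n) + 0.840510366826156)^3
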